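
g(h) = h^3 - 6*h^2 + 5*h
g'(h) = 3*h^2 - 12*h + 5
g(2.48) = -9.25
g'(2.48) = -6.31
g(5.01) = 0.20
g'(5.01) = 20.18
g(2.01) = -6.07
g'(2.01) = -7.00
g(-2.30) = -55.41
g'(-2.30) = 48.47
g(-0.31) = -2.16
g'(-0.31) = 9.01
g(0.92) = 0.30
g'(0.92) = -3.50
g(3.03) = -12.12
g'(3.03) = -3.82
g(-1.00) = -12.00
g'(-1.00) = 20.00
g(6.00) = 30.00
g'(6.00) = 41.00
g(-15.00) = -4800.00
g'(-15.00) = 860.00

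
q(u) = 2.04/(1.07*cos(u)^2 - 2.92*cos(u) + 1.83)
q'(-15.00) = 0.28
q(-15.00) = 0.44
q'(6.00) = 3026.90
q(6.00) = 159.82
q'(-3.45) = -0.10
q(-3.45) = 0.37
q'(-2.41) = 0.29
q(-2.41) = 0.44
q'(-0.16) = 2697.46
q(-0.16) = -206.84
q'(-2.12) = 0.53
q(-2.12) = 0.56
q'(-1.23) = 4.47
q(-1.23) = 2.10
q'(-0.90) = 13.85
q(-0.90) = 4.76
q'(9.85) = 0.14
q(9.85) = 0.38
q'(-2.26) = 0.40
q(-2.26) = 0.50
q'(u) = 2.04*(2.14*sin(u)*cos(u) - 2.92*sin(u))/(1.07*cos(u)^2 - 2.92*cos(u) + 1.83)^2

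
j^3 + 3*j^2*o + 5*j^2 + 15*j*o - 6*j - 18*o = (j - 1)*(j + 6)*(j + 3*o)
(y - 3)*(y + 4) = y^2 + y - 12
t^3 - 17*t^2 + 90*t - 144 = (t - 8)*(t - 6)*(t - 3)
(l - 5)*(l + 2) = l^2 - 3*l - 10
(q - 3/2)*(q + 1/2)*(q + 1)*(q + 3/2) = q^4 + 3*q^3/2 - 7*q^2/4 - 27*q/8 - 9/8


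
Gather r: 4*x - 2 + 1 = 4*x - 1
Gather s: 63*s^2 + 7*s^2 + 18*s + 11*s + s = 70*s^2 + 30*s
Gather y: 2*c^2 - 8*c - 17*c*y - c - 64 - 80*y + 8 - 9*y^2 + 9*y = 2*c^2 - 9*c - 9*y^2 + y*(-17*c - 71) - 56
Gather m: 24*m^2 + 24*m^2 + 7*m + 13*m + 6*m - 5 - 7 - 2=48*m^2 + 26*m - 14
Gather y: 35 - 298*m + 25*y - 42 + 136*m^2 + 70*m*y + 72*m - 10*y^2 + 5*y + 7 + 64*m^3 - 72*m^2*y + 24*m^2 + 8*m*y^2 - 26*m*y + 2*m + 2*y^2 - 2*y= 64*m^3 + 160*m^2 - 224*m + y^2*(8*m - 8) + y*(-72*m^2 + 44*m + 28)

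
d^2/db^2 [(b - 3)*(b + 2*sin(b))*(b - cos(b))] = -2*b^2*sin(b) + b^2*cos(b) + 10*b*sin(b) + 4*b*sin(2*b) + 5*b*cos(b) + 6*b - 2*sin(b) - 12*sin(2*b) - 14*cos(b) - 4*cos(2*b) - 6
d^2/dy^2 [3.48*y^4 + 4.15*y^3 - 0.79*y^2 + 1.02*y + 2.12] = 41.76*y^2 + 24.9*y - 1.58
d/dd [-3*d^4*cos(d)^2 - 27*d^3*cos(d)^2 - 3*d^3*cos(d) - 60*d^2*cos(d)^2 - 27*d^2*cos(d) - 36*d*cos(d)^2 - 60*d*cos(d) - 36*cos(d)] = 3*d^4*sin(2*d) + 3*d^3*sin(d) + 27*d^3*sin(2*d) - 12*d^3*cos(d)^2 + 27*d^2*sin(d) + 60*d^2*sin(2*d) - 81*d^2*cos(d)^2 - 9*d^2*cos(d) + 60*d*sin(d) + 36*d*sin(2*d) - 120*d*cos(d)^2 - 54*d*cos(d) + 36*sin(d) - 36*cos(d)^2 - 60*cos(d)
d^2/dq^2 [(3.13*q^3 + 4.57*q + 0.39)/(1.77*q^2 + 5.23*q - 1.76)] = (-2.8421709430404e-14*q^4 + 219.365012*q^3 - 165.535158*q^2 + 165.253326*q + 107.89699)/(5.545233*q^6 + 49.155201*q^5 + 128.702187*q^4 + 45.300691*q^3 - 127.975056*q^2 + 48.601344*q - 5.451776)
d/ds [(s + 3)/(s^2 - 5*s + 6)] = (s^2 - 5*s - (s + 3)*(2*s - 5) + 6)/(s^2 - 5*s + 6)^2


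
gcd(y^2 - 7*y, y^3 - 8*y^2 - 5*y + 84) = y - 7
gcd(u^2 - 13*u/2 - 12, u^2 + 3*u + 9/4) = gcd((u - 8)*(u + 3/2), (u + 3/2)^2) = u + 3/2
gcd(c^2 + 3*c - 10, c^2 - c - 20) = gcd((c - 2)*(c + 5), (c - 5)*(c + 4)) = 1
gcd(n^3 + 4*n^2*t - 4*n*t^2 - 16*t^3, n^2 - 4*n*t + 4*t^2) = -n + 2*t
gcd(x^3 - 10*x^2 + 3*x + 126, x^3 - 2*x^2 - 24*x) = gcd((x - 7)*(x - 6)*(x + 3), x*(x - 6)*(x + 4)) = x - 6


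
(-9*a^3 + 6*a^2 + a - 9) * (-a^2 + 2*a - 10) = 9*a^5 - 24*a^4 + 101*a^3 - 49*a^2 - 28*a + 90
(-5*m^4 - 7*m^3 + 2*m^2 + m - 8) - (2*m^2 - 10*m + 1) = -5*m^4 - 7*m^3 + 11*m - 9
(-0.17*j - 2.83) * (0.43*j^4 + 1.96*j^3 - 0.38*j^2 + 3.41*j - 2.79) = -0.0731*j^5 - 1.5501*j^4 - 5.4822*j^3 + 0.4957*j^2 - 9.176*j + 7.8957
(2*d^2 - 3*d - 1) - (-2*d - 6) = 2*d^2 - d + 5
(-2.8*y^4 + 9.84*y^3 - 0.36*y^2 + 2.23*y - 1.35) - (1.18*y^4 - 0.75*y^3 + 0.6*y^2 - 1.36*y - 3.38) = -3.98*y^4 + 10.59*y^3 - 0.96*y^2 + 3.59*y + 2.03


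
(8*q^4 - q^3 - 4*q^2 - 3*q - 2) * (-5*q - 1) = -40*q^5 - 3*q^4 + 21*q^3 + 19*q^2 + 13*q + 2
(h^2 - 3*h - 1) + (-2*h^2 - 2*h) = -h^2 - 5*h - 1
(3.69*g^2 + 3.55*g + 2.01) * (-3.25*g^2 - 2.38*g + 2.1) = -11.9925*g^4 - 20.3197*g^3 - 7.2325*g^2 + 2.6712*g + 4.221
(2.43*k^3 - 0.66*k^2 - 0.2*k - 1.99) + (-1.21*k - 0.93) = 2.43*k^3 - 0.66*k^2 - 1.41*k - 2.92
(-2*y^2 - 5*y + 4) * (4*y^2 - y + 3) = -8*y^4 - 18*y^3 + 15*y^2 - 19*y + 12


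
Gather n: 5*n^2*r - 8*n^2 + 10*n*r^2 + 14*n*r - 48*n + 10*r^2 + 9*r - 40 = n^2*(5*r - 8) + n*(10*r^2 + 14*r - 48) + 10*r^2 + 9*r - 40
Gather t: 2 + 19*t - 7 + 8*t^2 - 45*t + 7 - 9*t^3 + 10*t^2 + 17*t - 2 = -9*t^3 + 18*t^2 - 9*t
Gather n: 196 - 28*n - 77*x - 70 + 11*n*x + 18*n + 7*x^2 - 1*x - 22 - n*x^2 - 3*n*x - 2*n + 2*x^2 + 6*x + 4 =n*(-x^2 + 8*x - 12) + 9*x^2 - 72*x + 108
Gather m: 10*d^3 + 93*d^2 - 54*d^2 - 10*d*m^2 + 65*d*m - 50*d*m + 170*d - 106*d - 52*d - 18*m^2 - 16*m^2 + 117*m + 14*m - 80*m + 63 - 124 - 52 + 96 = 10*d^3 + 39*d^2 + 12*d + m^2*(-10*d - 34) + m*(15*d + 51) - 17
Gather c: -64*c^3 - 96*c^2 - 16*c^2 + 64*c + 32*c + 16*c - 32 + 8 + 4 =-64*c^3 - 112*c^2 + 112*c - 20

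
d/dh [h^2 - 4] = 2*h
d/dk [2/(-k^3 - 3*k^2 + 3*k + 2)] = 6*(k^2 + 2*k - 1)/(k^3 + 3*k^2 - 3*k - 2)^2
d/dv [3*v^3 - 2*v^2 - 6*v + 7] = 9*v^2 - 4*v - 6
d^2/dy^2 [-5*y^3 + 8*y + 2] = -30*y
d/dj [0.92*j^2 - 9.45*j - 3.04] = 1.84*j - 9.45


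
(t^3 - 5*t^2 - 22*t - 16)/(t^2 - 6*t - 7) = (t^2 - 6*t - 16)/(t - 7)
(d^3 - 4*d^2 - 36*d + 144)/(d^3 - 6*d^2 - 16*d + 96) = (d + 6)/(d + 4)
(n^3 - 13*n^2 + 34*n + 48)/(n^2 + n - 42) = (n^2 - 7*n - 8)/(n + 7)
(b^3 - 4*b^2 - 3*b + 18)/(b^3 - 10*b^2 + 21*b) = (b^2 - b - 6)/(b*(b - 7))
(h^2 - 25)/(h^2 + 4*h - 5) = (h - 5)/(h - 1)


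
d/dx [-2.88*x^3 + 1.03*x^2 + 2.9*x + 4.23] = -8.64*x^2 + 2.06*x + 2.9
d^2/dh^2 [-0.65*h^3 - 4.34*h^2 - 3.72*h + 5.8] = -3.9*h - 8.68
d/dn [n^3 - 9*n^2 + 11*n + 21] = 3*n^2 - 18*n + 11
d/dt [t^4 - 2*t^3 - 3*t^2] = 2*t*(2*t^2 - 3*t - 3)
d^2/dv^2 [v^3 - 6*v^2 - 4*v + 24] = 6*v - 12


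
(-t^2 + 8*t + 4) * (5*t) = -5*t^3 + 40*t^2 + 20*t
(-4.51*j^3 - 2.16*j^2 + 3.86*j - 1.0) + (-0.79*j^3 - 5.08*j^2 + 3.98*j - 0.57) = -5.3*j^3 - 7.24*j^2 + 7.84*j - 1.57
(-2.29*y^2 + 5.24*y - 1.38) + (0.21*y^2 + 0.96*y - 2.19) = -2.08*y^2 + 6.2*y - 3.57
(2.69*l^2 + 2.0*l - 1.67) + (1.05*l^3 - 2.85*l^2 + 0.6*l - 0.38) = 1.05*l^3 - 0.16*l^2 + 2.6*l - 2.05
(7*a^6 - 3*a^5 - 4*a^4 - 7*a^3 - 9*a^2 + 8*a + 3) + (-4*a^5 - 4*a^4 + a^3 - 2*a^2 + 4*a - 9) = 7*a^6 - 7*a^5 - 8*a^4 - 6*a^3 - 11*a^2 + 12*a - 6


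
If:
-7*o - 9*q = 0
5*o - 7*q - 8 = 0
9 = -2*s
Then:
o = 36/47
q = -28/47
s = -9/2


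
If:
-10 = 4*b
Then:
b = -5/2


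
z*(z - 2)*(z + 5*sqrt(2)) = z^3 - 2*z^2 + 5*sqrt(2)*z^2 - 10*sqrt(2)*z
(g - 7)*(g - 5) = g^2 - 12*g + 35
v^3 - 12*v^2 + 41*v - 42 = (v - 7)*(v - 3)*(v - 2)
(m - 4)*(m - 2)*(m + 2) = m^3 - 4*m^2 - 4*m + 16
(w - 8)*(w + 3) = w^2 - 5*w - 24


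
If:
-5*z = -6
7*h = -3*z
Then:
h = -18/35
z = 6/5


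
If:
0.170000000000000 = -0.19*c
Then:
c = -0.89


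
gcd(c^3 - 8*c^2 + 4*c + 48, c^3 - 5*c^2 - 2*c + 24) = c^2 - 2*c - 8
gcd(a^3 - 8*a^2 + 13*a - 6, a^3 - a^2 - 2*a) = 1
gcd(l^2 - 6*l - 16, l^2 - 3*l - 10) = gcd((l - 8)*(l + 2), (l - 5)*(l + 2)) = l + 2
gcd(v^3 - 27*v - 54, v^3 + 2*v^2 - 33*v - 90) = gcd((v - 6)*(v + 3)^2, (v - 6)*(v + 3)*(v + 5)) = v^2 - 3*v - 18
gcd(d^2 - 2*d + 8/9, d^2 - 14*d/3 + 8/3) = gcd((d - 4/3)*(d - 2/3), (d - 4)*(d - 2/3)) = d - 2/3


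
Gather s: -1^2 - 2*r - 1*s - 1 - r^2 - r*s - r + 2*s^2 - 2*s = -r^2 - 3*r + 2*s^2 + s*(-r - 3) - 2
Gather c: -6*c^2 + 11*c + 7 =-6*c^2 + 11*c + 7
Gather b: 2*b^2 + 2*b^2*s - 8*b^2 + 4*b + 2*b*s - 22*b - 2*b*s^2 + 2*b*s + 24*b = b^2*(2*s - 6) + b*(-2*s^2 + 4*s + 6)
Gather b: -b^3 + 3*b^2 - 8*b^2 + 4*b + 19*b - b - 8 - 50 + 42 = -b^3 - 5*b^2 + 22*b - 16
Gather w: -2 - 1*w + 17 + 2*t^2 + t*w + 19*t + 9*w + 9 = 2*t^2 + 19*t + w*(t + 8) + 24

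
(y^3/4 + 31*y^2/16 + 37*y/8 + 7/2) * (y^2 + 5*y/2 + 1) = y^5/4 + 41*y^4/16 + 311*y^3/32 + 17*y^2 + 107*y/8 + 7/2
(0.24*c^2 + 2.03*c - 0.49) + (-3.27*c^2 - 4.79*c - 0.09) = -3.03*c^2 - 2.76*c - 0.58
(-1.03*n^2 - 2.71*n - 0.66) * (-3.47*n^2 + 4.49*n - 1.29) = 3.5741*n^4 + 4.779*n^3 - 8.549*n^2 + 0.5325*n + 0.8514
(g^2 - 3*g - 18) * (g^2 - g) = g^4 - 4*g^3 - 15*g^2 + 18*g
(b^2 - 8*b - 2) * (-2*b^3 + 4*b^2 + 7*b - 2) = -2*b^5 + 20*b^4 - 21*b^3 - 66*b^2 + 2*b + 4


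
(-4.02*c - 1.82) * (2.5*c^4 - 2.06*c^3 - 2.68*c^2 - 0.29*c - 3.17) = -10.05*c^5 + 3.7312*c^4 + 14.5228*c^3 + 6.0434*c^2 + 13.2712*c + 5.7694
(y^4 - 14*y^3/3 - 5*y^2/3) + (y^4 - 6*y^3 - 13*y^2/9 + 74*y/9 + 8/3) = 2*y^4 - 32*y^3/3 - 28*y^2/9 + 74*y/9 + 8/3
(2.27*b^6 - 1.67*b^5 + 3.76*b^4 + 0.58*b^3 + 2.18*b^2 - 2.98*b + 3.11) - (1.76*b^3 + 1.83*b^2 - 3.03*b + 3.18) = 2.27*b^6 - 1.67*b^5 + 3.76*b^4 - 1.18*b^3 + 0.35*b^2 + 0.0499999999999998*b - 0.0700000000000003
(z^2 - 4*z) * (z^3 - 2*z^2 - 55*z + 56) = z^5 - 6*z^4 - 47*z^3 + 276*z^2 - 224*z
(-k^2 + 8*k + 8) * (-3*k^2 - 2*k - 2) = 3*k^4 - 22*k^3 - 38*k^2 - 32*k - 16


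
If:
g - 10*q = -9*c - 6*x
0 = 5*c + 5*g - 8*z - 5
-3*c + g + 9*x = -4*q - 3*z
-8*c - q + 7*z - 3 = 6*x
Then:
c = 469*z/440 - 87/352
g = 47*z/88 + 439/352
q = 43*z/55 - 2/11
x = -127*z/330 - 37/264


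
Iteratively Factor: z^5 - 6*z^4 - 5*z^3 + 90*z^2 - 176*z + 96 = (z - 2)*(z^4 - 4*z^3 - 13*z^2 + 64*z - 48) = (z - 2)*(z + 4)*(z^3 - 8*z^2 + 19*z - 12) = (z - 3)*(z - 2)*(z + 4)*(z^2 - 5*z + 4) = (z - 3)*(z - 2)*(z - 1)*(z + 4)*(z - 4)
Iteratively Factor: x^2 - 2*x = (x - 2)*(x)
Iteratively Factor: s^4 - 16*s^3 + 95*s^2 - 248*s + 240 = (s - 5)*(s^3 - 11*s^2 + 40*s - 48) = (s - 5)*(s - 4)*(s^2 - 7*s + 12) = (s - 5)*(s - 4)^2*(s - 3)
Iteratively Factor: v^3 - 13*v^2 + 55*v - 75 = (v - 5)*(v^2 - 8*v + 15) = (v - 5)*(v - 3)*(v - 5)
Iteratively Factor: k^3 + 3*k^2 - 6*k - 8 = (k - 2)*(k^2 + 5*k + 4) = (k - 2)*(k + 4)*(k + 1)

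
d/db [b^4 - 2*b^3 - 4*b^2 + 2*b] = 4*b^3 - 6*b^2 - 8*b + 2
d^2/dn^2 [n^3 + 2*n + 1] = 6*n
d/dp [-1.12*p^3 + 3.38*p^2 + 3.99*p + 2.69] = -3.36*p^2 + 6.76*p + 3.99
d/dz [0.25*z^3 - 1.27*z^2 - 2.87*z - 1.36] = 0.75*z^2 - 2.54*z - 2.87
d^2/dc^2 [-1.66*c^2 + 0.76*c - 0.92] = -3.32000000000000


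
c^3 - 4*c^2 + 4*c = c*(c - 2)^2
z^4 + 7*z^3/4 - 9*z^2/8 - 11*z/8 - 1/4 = (z - 1)*(z + 1/4)*(z + 1/2)*(z + 2)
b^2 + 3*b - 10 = (b - 2)*(b + 5)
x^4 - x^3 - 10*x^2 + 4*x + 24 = (x - 3)*(x - 2)*(x + 2)^2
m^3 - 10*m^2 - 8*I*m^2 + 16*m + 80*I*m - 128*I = (m - 8)*(m - 2)*(m - 8*I)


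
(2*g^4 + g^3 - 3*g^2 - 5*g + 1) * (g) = 2*g^5 + g^4 - 3*g^3 - 5*g^2 + g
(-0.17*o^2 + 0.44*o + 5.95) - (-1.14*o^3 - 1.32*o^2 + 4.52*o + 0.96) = 1.14*o^3 + 1.15*o^2 - 4.08*o + 4.99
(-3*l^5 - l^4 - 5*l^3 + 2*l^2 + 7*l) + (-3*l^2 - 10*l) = -3*l^5 - l^4 - 5*l^3 - l^2 - 3*l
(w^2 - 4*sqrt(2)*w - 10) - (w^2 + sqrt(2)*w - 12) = -5*sqrt(2)*w + 2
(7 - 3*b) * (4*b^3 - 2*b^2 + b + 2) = -12*b^4 + 34*b^3 - 17*b^2 + b + 14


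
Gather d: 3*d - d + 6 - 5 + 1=2*d + 2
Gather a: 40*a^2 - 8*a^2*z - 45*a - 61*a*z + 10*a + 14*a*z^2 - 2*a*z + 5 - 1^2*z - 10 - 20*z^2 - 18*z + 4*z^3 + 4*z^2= a^2*(40 - 8*z) + a*(14*z^2 - 63*z - 35) + 4*z^3 - 16*z^2 - 19*z - 5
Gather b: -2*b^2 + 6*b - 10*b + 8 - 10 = -2*b^2 - 4*b - 2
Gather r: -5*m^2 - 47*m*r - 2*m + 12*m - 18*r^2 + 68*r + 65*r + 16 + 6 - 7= -5*m^2 + 10*m - 18*r^2 + r*(133 - 47*m) + 15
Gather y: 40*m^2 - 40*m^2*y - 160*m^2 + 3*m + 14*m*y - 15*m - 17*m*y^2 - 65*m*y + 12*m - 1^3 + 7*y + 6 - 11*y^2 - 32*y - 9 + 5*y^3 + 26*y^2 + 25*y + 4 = -120*m^2 + 5*y^3 + y^2*(15 - 17*m) + y*(-40*m^2 - 51*m)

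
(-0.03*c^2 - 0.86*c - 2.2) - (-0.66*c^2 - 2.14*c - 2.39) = 0.63*c^2 + 1.28*c + 0.19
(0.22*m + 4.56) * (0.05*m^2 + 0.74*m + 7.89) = 0.011*m^3 + 0.3908*m^2 + 5.1102*m + 35.9784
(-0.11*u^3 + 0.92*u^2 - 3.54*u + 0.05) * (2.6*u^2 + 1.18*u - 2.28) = -0.286*u^5 + 2.2622*u^4 - 7.8676*u^3 - 6.1448*u^2 + 8.1302*u - 0.114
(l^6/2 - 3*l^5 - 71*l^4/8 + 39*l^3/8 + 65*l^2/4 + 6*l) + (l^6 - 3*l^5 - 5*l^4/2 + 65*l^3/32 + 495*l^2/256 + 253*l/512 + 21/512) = 3*l^6/2 - 6*l^5 - 91*l^4/8 + 221*l^3/32 + 4655*l^2/256 + 3325*l/512 + 21/512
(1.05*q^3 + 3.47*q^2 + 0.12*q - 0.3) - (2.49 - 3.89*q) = 1.05*q^3 + 3.47*q^2 + 4.01*q - 2.79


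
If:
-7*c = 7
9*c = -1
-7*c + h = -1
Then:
No Solution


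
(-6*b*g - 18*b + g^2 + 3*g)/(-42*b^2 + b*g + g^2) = (g + 3)/(7*b + g)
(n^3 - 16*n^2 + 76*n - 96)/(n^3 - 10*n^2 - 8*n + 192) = (n - 2)/(n + 4)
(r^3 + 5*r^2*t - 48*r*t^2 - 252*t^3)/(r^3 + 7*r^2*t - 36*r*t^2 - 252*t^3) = (r^2 - r*t - 42*t^2)/(r^2 + r*t - 42*t^2)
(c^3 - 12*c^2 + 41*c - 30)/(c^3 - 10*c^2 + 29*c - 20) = (c - 6)/(c - 4)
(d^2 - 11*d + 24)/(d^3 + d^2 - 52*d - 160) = (d - 3)/(d^2 + 9*d + 20)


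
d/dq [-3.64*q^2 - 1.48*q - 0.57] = -7.28*q - 1.48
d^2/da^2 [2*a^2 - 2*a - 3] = 4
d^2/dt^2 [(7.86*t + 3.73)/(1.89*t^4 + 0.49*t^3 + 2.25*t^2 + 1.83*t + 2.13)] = (336.920472*t^7 + 382.944996*t^6 + 315.501606*t^5 + 185.141334*t^4 - 449.95266*t^3 - 145.26522*t^2 - 157.222656*t - 72.044244)/(6.751269*t^12 + 5.250987*t^11 + 25.473042*t^10 + 32.230828*t^9 + 63.319347*t^8 + 67.288032*t^7 + 98.365527*t^6 + 91.008144*t^5 + 92.138499*t^4 + 65.41938*t^3 + 52.023546*t^2 + 24.907581*t + 9.663597)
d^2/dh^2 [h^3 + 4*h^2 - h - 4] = 6*h + 8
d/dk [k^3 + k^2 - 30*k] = 3*k^2 + 2*k - 30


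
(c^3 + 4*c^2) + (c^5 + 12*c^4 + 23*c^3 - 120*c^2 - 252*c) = c^5 + 12*c^4 + 24*c^3 - 116*c^2 - 252*c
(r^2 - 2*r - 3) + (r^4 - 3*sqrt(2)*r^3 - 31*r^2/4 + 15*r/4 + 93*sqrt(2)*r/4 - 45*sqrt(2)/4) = r^4 - 3*sqrt(2)*r^3 - 27*r^2/4 + 7*r/4 + 93*sqrt(2)*r/4 - 45*sqrt(2)/4 - 3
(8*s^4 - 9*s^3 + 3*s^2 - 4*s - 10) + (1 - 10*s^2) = 8*s^4 - 9*s^3 - 7*s^2 - 4*s - 9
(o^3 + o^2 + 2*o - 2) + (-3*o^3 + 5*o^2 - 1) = -2*o^3 + 6*o^2 + 2*o - 3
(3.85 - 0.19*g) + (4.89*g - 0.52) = 4.7*g + 3.33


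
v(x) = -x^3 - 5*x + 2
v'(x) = -3*x^2 - 5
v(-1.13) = 9.09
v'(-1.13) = -8.83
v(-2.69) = 34.92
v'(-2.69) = -26.71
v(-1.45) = 12.30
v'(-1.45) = -11.31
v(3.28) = -49.69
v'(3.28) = -37.28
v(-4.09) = 90.87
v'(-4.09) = -55.18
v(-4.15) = 94.22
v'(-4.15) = -56.67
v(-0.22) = 3.11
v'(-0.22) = -5.15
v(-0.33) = 3.69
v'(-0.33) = -5.33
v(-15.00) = 3452.00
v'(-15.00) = -680.00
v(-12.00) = 1790.00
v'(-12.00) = -437.00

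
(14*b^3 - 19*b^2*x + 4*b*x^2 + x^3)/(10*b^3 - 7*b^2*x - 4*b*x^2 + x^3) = (-14*b^2 + 5*b*x + x^2)/(-10*b^2 - 3*b*x + x^2)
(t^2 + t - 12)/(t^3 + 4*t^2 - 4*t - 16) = (t - 3)/(t^2 - 4)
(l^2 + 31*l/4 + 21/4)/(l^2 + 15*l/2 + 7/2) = (4*l + 3)/(2*(2*l + 1))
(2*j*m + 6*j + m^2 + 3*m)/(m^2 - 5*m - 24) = (2*j + m)/(m - 8)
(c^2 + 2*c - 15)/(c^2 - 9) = (c + 5)/(c + 3)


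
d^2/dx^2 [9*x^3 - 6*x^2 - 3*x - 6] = 54*x - 12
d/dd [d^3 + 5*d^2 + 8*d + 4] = 3*d^2 + 10*d + 8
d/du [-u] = -1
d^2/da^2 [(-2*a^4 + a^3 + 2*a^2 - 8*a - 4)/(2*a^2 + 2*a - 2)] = (-2*a^6 - 6*a^5 + 8*a^3 - 21*a^2 - 33*a - 14)/(a^6 + 3*a^5 - 5*a^3 + 3*a - 1)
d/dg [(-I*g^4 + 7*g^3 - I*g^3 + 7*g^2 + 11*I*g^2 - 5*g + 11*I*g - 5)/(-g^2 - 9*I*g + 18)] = (2*I*g^5 + g^4*(-34 + I) + g^3*(-18 - 198*I) + g^2*(472 - 106*I) + g*(242 + 396*I) - 90 + 153*I)/(g^4 + 18*I*g^3 - 117*g^2 - 324*I*g + 324)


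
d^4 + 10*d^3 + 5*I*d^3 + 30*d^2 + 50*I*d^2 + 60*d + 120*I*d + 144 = (d + 4)*(d + 6)*(d - I)*(d + 6*I)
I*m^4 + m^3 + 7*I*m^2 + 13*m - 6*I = (m - 2*I)*(m - I)*(m + 3*I)*(I*m + 1)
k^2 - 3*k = k*(k - 3)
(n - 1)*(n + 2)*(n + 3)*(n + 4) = n^4 + 8*n^3 + 17*n^2 - 2*n - 24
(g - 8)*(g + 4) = g^2 - 4*g - 32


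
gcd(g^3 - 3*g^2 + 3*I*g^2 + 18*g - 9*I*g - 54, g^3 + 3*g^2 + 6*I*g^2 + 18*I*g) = g + 6*I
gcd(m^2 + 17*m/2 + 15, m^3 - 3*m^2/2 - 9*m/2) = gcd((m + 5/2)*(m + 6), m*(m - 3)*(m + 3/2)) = 1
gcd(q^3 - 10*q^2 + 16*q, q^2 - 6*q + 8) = q - 2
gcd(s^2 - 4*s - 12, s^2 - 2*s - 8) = s + 2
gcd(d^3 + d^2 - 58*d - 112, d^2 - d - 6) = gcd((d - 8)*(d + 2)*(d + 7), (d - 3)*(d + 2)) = d + 2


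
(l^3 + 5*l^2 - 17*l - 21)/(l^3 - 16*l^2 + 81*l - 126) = (l^2 + 8*l + 7)/(l^2 - 13*l + 42)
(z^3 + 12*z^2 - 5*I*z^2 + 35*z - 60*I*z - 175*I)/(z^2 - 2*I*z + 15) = (z^2 + 12*z + 35)/(z + 3*I)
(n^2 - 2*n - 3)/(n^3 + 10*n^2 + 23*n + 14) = (n - 3)/(n^2 + 9*n + 14)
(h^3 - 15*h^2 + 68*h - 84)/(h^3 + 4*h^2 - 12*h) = (h^2 - 13*h + 42)/(h*(h + 6))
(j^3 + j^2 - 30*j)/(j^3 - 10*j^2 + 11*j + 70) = j*(j + 6)/(j^2 - 5*j - 14)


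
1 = 1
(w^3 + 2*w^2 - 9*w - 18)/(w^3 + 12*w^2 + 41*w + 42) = (w - 3)/(w + 7)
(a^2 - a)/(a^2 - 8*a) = (a - 1)/(a - 8)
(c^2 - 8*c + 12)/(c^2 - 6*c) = (c - 2)/c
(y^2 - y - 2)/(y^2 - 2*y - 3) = (y - 2)/(y - 3)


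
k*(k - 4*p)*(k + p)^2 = k^4 - 2*k^3*p - 7*k^2*p^2 - 4*k*p^3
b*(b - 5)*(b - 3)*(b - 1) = b^4 - 9*b^3 + 23*b^2 - 15*b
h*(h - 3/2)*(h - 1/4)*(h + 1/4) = h^4 - 3*h^3/2 - h^2/16 + 3*h/32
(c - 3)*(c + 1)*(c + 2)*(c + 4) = c^4 + 4*c^3 - 7*c^2 - 34*c - 24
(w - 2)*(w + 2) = w^2 - 4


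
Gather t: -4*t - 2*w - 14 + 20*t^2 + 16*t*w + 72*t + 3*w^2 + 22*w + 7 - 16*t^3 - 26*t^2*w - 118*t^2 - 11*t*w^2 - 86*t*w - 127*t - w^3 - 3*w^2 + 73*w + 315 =-16*t^3 + t^2*(-26*w - 98) + t*(-11*w^2 - 70*w - 59) - w^3 + 93*w + 308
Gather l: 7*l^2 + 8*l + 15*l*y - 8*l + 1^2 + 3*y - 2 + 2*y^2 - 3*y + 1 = 7*l^2 + 15*l*y + 2*y^2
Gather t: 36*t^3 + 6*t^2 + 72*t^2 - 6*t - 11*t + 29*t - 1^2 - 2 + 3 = 36*t^3 + 78*t^2 + 12*t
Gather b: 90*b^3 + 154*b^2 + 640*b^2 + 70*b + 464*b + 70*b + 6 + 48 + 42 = 90*b^3 + 794*b^2 + 604*b + 96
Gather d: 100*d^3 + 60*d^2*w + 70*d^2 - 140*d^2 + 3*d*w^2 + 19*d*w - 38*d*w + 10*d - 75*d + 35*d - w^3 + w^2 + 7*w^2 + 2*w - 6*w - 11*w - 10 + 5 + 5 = 100*d^3 + d^2*(60*w - 70) + d*(3*w^2 - 19*w - 30) - w^3 + 8*w^2 - 15*w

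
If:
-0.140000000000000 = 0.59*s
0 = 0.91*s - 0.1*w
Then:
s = -0.24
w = -2.16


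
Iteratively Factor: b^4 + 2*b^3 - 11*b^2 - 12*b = (b + 1)*(b^3 + b^2 - 12*b) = b*(b + 1)*(b^2 + b - 12) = b*(b - 3)*(b + 1)*(b + 4)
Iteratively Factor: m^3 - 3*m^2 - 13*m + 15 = (m - 5)*(m^2 + 2*m - 3) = (m - 5)*(m + 3)*(m - 1)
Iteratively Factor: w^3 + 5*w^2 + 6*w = (w)*(w^2 + 5*w + 6) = w*(w + 3)*(w + 2)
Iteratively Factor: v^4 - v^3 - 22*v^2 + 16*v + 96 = (v - 4)*(v^3 + 3*v^2 - 10*v - 24) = (v - 4)*(v + 2)*(v^2 + v - 12) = (v - 4)*(v - 3)*(v + 2)*(v + 4)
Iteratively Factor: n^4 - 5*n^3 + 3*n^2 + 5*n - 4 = (n - 4)*(n^3 - n^2 - n + 1) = (n - 4)*(n - 1)*(n^2 - 1) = (n - 4)*(n - 1)^2*(n + 1)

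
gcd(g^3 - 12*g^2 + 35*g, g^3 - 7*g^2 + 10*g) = g^2 - 5*g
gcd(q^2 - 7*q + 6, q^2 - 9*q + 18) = q - 6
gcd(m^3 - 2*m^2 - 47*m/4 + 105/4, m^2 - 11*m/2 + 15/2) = m^2 - 11*m/2 + 15/2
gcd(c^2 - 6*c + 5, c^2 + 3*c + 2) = 1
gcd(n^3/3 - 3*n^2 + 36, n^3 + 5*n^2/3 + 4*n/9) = 1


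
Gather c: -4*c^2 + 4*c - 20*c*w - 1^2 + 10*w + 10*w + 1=-4*c^2 + c*(4 - 20*w) + 20*w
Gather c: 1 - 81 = -80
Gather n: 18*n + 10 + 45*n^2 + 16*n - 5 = 45*n^2 + 34*n + 5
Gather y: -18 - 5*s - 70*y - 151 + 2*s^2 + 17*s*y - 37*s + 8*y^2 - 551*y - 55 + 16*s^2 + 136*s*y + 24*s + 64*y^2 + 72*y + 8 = 18*s^2 - 18*s + 72*y^2 + y*(153*s - 549) - 216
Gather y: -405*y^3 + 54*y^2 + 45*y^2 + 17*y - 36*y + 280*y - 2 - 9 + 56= -405*y^3 + 99*y^2 + 261*y + 45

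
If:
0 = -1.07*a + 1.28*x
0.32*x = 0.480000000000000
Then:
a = 1.79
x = 1.50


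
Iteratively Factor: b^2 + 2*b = (b + 2)*(b)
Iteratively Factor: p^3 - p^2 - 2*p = (p)*(p^2 - p - 2) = p*(p - 2)*(p + 1)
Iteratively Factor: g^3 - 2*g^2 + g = (g)*(g^2 - 2*g + 1) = g*(g - 1)*(g - 1)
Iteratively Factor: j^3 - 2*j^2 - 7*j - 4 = (j + 1)*(j^2 - 3*j - 4) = (j - 4)*(j + 1)*(j + 1)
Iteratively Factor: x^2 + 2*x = (x)*(x + 2)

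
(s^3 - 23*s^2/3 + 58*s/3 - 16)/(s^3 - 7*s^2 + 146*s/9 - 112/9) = 3*(s - 3)/(3*s - 7)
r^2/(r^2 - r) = r/(r - 1)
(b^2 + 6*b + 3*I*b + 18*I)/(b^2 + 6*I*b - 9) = (b + 6)/(b + 3*I)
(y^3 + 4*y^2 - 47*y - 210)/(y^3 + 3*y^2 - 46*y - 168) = (y + 5)/(y + 4)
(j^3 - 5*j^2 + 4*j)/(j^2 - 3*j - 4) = j*(j - 1)/(j + 1)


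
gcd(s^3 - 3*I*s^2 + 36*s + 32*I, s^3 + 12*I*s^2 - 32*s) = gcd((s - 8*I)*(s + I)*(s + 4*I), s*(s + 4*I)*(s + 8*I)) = s + 4*I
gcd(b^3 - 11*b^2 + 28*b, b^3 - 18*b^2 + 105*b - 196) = b^2 - 11*b + 28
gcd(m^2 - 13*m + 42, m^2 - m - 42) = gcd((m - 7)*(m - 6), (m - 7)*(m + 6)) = m - 7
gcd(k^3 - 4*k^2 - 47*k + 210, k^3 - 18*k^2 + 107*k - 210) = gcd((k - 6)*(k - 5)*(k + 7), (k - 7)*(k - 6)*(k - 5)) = k^2 - 11*k + 30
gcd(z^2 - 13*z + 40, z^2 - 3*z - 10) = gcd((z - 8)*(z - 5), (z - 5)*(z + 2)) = z - 5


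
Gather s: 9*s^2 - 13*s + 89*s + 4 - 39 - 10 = 9*s^2 + 76*s - 45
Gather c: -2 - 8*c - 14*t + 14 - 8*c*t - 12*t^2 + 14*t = c*(-8*t - 8) - 12*t^2 + 12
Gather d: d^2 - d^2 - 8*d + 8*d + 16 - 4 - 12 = 0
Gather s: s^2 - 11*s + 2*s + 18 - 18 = s^2 - 9*s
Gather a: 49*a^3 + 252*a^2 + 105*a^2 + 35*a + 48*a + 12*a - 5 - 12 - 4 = 49*a^3 + 357*a^2 + 95*a - 21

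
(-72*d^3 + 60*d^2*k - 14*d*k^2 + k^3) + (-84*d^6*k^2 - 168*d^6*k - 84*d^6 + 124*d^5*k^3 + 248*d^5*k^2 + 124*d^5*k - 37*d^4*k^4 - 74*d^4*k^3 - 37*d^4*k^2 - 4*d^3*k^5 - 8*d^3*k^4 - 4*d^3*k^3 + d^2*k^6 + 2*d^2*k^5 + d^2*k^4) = -84*d^6*k^2 - 168*d^6*k - 84*d^6 + 124*d^5*k^3 + 248*d^5*k^2 + 124*d^5*k - 37*d^4*k^4 - 74*d^4*k^3 - 37*d^4*k^2 - 4*d^3*k^5 - 8*d^3*k^4 - 4*d^3*k^3 - 72*d^3 + d^2*k^6 + 2*d^2*k^5 + d^2*k^4 + 60*d^2*k - 14*d*k^2 + k^3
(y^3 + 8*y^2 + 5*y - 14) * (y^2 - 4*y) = y^5 + 4*y^4 - 27*y^3 - 34*y^2 + 56*y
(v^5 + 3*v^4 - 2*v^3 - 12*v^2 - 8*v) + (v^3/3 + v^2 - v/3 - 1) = v^5 + 3*v^4 - 5*v^3/3 - 11*v^2 - 25*v/3 - 1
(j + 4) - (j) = 4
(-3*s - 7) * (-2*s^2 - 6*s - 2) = 6*s^3 + 32*s^2 + 48*s + 14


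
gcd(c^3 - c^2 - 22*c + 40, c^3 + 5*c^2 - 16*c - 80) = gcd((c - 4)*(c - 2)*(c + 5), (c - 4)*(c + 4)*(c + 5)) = c^2 + c - 20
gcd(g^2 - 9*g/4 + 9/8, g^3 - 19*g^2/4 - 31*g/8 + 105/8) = g - 3/2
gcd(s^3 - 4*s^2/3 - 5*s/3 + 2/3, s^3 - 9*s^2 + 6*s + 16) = s^2 - s - 2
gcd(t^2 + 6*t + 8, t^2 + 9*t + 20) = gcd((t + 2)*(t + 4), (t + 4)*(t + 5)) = t + 4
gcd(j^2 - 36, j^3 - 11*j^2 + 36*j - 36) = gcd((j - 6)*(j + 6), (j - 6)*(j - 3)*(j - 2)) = j - 6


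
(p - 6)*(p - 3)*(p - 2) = p^3 - 11*p^2 + 36*p - 36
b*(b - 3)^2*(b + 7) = b^4 + b^3 - 33*b^2 + 63*b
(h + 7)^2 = h^2 + 14*h + 49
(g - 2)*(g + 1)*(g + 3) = g^3 + 2*g^2 - 5*g - 6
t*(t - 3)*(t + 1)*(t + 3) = t^4 + t^3 - 9*t^2 - 9*t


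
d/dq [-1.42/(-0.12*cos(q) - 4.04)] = 0.1704*sin(q)/(0.12*cos(q) + 4.04)^2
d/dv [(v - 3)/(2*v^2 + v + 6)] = (2*v^2 + v - (v - 3)*(4*v + 1) + 6)/(2*v^2 + v + 6)^2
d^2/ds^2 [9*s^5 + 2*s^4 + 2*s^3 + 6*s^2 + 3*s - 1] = 180*s^3 + 24*s^2 + 12*s + 12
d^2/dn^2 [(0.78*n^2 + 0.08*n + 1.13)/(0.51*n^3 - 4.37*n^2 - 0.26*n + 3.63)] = (0.405756*n^6 + 0.124847999999993*n^5 + 3.07774800000001*n^4 - 59.206844*n^3 + 201.040014*n^2 + 2.76591*n + 56.710354)/(0.132651*n^9 - 3.409911*n^8 + 29.015379*n^7 - 77.144192*n^6 - 63.33324*n^5 + 204.190977*n^4 + 44.889517*n^3 - 172.012995*n^2 - 10.277982*n + 47.832147)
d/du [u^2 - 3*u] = 2*u - 3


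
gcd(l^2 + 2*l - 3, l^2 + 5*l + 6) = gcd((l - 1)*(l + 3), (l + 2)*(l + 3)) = l + 3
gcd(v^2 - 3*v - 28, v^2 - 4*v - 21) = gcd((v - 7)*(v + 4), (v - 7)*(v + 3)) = v - 7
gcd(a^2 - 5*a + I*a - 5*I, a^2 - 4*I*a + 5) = a + I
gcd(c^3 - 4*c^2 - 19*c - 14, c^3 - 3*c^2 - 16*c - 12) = c^2 + 3*c + 2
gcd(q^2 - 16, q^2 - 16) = q^2 - 16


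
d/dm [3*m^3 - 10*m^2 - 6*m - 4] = 9*m^2 - 20*m - 6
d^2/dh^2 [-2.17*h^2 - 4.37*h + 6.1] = -4.34000000000000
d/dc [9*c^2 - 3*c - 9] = 18*c - 3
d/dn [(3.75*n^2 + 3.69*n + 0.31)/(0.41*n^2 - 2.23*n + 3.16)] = (-9.8754*n^2 + 23.4458*n + 12.3517)/(0.1681*n^4 - 1.8286*n^3 + 7.5641*n^2 - 14.0936*n + 9.9856)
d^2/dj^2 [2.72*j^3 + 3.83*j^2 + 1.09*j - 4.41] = 16.32*j + 7.66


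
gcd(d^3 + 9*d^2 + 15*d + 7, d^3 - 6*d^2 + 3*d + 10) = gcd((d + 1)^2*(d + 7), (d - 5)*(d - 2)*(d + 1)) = d + 1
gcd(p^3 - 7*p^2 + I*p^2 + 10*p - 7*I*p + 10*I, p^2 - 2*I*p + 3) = p + I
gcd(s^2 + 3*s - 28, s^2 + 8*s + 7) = s + 7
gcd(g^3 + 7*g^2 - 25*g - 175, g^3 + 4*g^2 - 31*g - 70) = g^2 + 2*g - 35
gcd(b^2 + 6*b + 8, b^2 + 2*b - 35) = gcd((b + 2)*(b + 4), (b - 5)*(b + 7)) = 1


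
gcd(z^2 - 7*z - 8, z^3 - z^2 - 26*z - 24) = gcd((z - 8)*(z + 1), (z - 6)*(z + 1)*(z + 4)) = z + 1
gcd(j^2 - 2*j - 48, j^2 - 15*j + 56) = j - 8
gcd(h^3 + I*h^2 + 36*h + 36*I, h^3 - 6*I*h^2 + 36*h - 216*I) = h^2 + 36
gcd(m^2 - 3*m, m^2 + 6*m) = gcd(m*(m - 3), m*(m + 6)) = m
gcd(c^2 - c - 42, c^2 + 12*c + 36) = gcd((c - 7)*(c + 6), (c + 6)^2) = c + 6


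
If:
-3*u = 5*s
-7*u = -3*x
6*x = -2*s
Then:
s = 0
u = 0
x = 0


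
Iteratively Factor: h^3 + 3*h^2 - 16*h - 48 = (h - 4)*(h^2 + 7*h + 12) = (h - 4)*(h + 4)*(h + 3)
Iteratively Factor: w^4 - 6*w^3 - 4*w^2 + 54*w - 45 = (w - 3)*(w^3 - 3*w^2 - 13*w + 15) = (w - 3)*(w + 3)*(w^2 - 6*w + 5) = (w - 3)*(w - 1)*(w + 3)*(w - 5)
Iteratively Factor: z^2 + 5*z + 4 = (z + 4)*(z + 1)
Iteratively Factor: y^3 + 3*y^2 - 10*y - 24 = (y + 4)*(y^2 - y - 6) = (y - 3)*(y + 4)*(y + 2)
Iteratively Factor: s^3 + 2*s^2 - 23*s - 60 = (s - 5)*(s^2 + 7*s + 12) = (s - 5)*(s + 3)*(s + 4)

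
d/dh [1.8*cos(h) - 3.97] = -1.8*sin(h)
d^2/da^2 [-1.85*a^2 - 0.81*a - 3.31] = -3.70000000000000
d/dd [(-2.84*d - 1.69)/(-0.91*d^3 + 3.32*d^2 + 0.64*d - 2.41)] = (-5.1688*d^3 + 4.8151*d^2 + 11.2216*d + 7.926)/(0.8281*d^6 - 6.0424*d^5 + 9.8576*d^4 + 8.6358*d^3 - 15.5928*d^2 - 3.0848*d + 5.8081)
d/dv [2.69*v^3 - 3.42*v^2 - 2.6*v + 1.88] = 8.07*v^2 - 6.84*v - 2.6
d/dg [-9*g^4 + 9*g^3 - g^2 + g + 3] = -36*g^3 + 27*g^2 - 2*g + 1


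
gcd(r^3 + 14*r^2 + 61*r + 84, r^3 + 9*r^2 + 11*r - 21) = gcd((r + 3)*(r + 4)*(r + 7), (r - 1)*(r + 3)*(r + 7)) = r^2 + 10*r + 21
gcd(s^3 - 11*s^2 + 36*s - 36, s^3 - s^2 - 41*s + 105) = s - 3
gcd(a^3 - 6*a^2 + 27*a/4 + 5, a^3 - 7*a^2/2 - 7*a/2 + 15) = a - 5/2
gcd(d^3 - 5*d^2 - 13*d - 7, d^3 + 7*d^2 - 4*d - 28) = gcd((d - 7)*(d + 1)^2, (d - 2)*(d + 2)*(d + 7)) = 1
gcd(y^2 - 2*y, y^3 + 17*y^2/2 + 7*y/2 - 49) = y - 2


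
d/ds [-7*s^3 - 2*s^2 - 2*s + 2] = -21*s^2 - 4*s - 2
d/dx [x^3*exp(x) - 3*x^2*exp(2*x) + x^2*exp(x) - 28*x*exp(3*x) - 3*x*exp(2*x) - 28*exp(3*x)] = (x^3 - 6*x^2*exp(x) + 4*x^2 - 84*x*exp(2*x) - 12*x*exp(x) + 2*x - 112*exp(2*x) - 3*exp(x))*exp(x)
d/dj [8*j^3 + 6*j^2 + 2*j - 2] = 24*j^2 + 12*j + 2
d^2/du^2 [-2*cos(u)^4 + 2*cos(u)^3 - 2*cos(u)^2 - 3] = 32*sin(u)^4 - 48*sin(u)^2 - 3*cos(u)/2 - 9*cos(3*u)/2 + 12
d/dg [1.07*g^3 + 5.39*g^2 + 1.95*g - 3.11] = 3.21*g^2 + 10.78*g + 1.95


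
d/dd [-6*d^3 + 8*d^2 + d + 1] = -18*d^2 + 16*d + 1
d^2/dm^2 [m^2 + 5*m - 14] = 2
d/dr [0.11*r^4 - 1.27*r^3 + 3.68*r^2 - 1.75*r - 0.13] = 0.44*r^3 - 3.81*r^2 + 7.36*r - 1.75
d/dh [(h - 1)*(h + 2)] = 2*h + 1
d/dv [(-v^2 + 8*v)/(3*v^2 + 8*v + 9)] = 2*(-16*v^2 - 9*v + 36)/(9*v^4 + 48*v^3 + 118*v^2 + 144*v + 81)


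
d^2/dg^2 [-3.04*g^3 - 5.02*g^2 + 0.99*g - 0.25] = -18.24*g - 10.04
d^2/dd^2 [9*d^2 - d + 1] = 18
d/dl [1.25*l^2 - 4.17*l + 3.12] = 2.5*l - 4.17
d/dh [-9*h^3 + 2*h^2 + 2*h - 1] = -27*h^2 + 4*h + 2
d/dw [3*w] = 3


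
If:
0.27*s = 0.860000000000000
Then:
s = 3.19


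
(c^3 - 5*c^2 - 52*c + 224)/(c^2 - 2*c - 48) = (c^2 + 3*c - 28)/(c + 6)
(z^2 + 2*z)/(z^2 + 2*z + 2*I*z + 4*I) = z/(z + 2*I)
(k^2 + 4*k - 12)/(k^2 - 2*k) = (k + 6)/k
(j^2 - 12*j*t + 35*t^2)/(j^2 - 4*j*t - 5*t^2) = (j - 7*t)/(j + t)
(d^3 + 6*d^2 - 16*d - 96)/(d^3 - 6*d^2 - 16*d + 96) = (d + 6)/(d - 6)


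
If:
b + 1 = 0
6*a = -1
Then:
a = -1/6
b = -1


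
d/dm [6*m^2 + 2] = 12*m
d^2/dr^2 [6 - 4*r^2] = -8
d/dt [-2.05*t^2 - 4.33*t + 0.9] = -4.1*t - 4.33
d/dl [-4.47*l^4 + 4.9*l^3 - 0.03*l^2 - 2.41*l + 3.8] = -17.88*l^3 + 14.7*l^2 - 0.06*l - 2.41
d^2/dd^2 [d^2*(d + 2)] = 6*d + 4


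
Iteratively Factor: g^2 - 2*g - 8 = (g + 2)*(g - 4)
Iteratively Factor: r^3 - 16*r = (r)*(r^2 - 16) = r*(r - 4)*(r + 4)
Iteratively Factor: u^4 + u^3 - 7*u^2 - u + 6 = (u + 3)*(u^3 - 2*u^2 - u + 2) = (u - 2)*(u + 3)*(u^2 - 1) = (u - 2)*(u + 1)*(u + 3)*(u - 1)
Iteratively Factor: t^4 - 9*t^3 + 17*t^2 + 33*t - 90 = (t - 3)*(t^3 - 6*t^2 - t + 30) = (t - 5)*(t - 3)*(t^2 - t - 6) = (t - 5)*(t - 3)*(t + 2)*(t - 3)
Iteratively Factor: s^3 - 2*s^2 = (s)*(s^2 - 2*s) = s^2*(s - 2)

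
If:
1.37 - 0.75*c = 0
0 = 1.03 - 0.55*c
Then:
No Solution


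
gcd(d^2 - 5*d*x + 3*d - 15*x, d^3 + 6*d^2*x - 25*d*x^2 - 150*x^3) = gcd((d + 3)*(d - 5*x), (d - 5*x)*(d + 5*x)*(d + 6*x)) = -d + 5*x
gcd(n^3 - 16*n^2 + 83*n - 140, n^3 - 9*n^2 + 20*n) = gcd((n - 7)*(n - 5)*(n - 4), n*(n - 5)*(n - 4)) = n^2 - 9*n + 20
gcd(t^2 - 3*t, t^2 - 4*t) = t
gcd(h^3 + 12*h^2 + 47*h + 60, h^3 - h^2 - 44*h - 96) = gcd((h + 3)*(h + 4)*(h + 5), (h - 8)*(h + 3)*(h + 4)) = h^2 + 7*h + 12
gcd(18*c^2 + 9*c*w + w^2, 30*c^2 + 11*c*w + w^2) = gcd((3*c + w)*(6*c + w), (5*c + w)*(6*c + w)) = 6*c + w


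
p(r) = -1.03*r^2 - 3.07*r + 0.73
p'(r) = -2.06*r - 3.07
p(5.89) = -53.09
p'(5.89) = -15.20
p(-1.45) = 3.02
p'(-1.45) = -0.08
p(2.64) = -14.55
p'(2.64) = -8.51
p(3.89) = -26.80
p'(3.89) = -11.08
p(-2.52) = 1.93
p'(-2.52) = 2.12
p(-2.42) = 2.13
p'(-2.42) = 1.92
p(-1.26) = 2.96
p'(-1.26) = -0.47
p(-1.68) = 2.98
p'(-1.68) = 0.39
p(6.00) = -54.77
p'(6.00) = -15.43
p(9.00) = -110.33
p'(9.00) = -21.61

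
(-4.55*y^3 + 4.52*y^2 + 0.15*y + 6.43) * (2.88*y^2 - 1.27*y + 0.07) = -13.104*y^5 + 18.7961*y^4 - 5.6269*y^3 + 18.6443*y^2 - 8.1556*y + 0.4501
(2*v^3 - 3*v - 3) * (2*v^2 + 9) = 4*v^5 + 12*v^3 - 6*v^2 - 27*v - 27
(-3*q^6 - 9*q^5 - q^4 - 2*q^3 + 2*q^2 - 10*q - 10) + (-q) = -3*q^6 - 9*q^5 - q^4 - 2*q^3 + 2*q^2 - 11*q - 10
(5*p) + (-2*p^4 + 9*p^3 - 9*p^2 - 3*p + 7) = -2*p^4 + 9*p^3 - 9*p^2 + 2*p + 7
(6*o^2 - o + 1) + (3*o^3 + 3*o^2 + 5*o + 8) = 3*o^3 + 9*o^2 + 4*o + 9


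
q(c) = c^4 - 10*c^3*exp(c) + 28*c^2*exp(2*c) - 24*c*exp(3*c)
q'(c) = -10*c^3*exp(c) + 4*c^3 + 56*c^2*exp(2*c) - 30*c^2*exp(c) - 72*c*exp(3*c) + 56*c*exp(2*c) - 24*exp(3*c)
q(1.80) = -6586.88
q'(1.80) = -24596.05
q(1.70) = -4527.98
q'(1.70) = -17034.71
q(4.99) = -365056144.52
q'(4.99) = -1180071725.96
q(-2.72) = 68.91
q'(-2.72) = -80.67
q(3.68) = -4927449.49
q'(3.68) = -16527010.04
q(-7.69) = 3499.16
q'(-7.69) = -1817.76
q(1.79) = -6345.37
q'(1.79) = -23711.79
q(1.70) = -4527.98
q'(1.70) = -17034.71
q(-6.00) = 1301.36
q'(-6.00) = -861.31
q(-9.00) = 6561.90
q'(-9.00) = -2915.40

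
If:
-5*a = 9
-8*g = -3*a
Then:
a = -9/5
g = -27/40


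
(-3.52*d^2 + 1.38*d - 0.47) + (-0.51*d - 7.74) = -3.52*d^2 + 0.87*d - 8.21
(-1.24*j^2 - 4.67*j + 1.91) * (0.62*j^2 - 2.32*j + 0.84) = -0.7688*j^4 - 0.0186000000000002*j^3 + 10.977*j^2 - 8.354*j + 1.6044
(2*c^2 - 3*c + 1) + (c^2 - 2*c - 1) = 3*c^2 - 5*c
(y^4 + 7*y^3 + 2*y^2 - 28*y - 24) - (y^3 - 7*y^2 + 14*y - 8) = y^4 + 6*y^3 + 9*y^2 - 42*y - 16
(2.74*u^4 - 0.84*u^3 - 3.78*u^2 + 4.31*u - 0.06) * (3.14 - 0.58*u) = -1.5892*u^5 + 9.0908*u^4 - 0.4452*u^3 - 14.369*u^2 + 13.5682*u - 0.1884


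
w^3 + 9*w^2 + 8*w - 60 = (w - 2)*(w + 5)*(w + 6)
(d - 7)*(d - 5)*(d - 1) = d^3 - 13*d^2 + 47*d - 35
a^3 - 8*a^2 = a^2*(a - 8)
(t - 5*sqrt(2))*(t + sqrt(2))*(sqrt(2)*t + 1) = sqrt(2)*t^3 - 7*t^2 - 14*sqrt(2)*t - 10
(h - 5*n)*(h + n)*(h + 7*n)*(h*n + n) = h^4*n + 3*h^3*n^2 + h^3*n - 33*h^2*n^3 + 3*h^2*n^2 - 35*h*n^4 - 33*h*n^3 - 35*n^4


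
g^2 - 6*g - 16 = (g - 8)*(g + 2)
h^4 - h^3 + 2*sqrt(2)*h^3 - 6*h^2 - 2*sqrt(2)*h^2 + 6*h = h*(h - 1)*(h - sqrt(2))*(h + 3*sqrt(2))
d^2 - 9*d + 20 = (d - 5)*(d - 4)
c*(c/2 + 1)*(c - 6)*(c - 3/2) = c^4/2 - 11*c^3/4 - 3*c^2 + 9*c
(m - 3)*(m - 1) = m^2 - 4*m + 3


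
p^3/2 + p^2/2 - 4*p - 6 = (p/2 + 1)*(p - 3)*(p + 2)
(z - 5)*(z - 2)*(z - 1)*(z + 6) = z^4 - 2*z^3 - 31*z^2 + 92*z - 60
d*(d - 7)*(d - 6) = d^3 - 13*d^2 + 42*d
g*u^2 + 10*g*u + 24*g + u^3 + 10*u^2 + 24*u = (g + u)*(u + 4)*(u + 6)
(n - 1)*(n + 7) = n^2 + 6*n - 7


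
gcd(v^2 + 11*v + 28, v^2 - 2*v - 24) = v + 4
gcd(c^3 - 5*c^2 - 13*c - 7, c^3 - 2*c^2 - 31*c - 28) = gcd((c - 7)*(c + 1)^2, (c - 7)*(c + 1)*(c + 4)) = c^2 - 6*c - 7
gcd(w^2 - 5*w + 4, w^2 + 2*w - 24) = w - 4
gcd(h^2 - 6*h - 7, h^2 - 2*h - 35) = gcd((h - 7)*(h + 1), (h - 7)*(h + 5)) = h - 7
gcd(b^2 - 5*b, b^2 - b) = b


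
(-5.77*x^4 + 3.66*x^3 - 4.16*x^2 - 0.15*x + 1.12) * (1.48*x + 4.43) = -8.5396*x^5 - 20.1443*x^4 + 10.057*x^3 - 18.6508*x^2 + 0.9931*x + 4.9616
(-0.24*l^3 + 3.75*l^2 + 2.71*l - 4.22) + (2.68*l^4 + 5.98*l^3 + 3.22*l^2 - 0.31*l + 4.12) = 2.68*l^4 + 5.74*l^3 + 6.97*l^2 + 2.4*l - 0.0999999999999996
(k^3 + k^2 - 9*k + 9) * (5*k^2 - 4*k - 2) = 5*k^5 + k^4 - 51*k^3 + 79*k^2 - 18*k - 18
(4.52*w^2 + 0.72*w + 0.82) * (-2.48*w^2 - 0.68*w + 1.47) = -11.2096*w^4 - 4.8592*w^3 + 4.1212*w^2 + 0.5008*w + 1.2054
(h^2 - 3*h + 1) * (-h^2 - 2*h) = -h^4 + h^3 + 5*h^2 - 2*h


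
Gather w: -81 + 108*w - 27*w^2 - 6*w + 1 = -27*w^2 + 102*w - 80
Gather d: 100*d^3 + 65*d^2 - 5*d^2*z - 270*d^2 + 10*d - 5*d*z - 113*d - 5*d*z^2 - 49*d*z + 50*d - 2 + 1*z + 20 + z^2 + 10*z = 100*d^3 + d^2*(-5*z - 205) + d*(-5*z^2 - 54*z - 53) + z^2 + 11*z + 18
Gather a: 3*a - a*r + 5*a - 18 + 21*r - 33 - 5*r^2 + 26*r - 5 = a*(8 - r) - 5*r^2 + 47*r - 56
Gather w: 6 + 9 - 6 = 9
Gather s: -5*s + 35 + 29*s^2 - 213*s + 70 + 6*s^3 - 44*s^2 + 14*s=6*s^3 - 15*s^2 - 204*s + 105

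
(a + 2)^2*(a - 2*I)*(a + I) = a^4 + 4*a^3 - I*a^3 + 6*a^2 - 4*I*a^2 + 8*a - 4*I*a + 8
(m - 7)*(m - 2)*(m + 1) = m^3 - 8*m^2 + 5*m + 14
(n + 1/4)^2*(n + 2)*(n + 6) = n^4 + 17*n^3/2 + 257*n^2/16 + 13*n/2 + 3/4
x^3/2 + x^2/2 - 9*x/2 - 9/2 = (x/2 + 1/2)*(x - 3)*(x + 3)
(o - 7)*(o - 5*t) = o^2 - 5*o*t - 7*o + 35*t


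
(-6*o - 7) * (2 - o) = 6*o^2 - 5*o - 14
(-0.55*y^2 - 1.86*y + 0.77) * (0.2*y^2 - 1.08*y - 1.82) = -0.11*y^4 + 0.222*y^3 + 3.1638*y^2 + 2.5536*y - 1.4014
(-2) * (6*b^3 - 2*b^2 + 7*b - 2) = -12*b^3 + 4*b^2 - 14*b + 4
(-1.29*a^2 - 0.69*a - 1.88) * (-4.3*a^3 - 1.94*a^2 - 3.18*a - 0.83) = 5.547*a^5 + 5.4696*a^4 + 13.5248*a^3 + 6.9121*a^2 + 6.5511*a + 1.5604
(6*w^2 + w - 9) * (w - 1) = 6*w^3 - 5*w^2 - 10*w + 9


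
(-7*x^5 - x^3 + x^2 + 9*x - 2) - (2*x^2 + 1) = -7*x^5 - x^3 - x^2 + 9*x - 3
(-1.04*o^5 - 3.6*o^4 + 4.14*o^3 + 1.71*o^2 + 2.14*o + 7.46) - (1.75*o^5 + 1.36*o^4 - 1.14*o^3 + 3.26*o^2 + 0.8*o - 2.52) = -2.79*o^5 - 4.96*o^4 + 5.28*o^3 - 1.55*o^2 + 1.34*o + 9.98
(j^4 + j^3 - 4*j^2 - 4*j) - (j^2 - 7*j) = j^4 + j^3 - 5*j^2 + 3*j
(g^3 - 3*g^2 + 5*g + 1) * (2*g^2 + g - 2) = 2*g^5 - 5*g^4 + 5*g^3 + 13*g^2 - 9*g - 2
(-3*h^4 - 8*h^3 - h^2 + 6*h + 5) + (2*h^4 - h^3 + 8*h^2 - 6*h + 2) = -h^4 - 9*h^3 + 7*h^2 + 7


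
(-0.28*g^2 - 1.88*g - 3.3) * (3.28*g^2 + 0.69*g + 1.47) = -0.9184*g^4 - 6.3596*g^3 - 12.5328*g^2 - 5.0406*g - 4.851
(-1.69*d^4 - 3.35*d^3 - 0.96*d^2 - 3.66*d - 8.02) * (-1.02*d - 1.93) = 1.7238*d^5 + 6.6787*d^4 + 7.4447*d^3 + 5.586*d^2 + 15.2442*d + 15.4786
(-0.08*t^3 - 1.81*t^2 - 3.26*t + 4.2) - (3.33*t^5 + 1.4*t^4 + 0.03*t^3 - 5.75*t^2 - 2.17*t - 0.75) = -3.33*t^5 - 1.4*t^4 - 0.11*t^3 + 3.94*t^2 - 1.09*t + 4.95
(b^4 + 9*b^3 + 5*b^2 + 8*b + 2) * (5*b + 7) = 5*b^5 + 52*b^4 + 88*b^3 + 75*b^2 + 66*b + 14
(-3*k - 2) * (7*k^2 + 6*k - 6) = -21*k^3 - 32*k^2 + 6*k + 12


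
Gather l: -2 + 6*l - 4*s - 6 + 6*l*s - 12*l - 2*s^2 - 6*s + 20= l*(6*s - 6) - 2*s^2 - 10*s + 12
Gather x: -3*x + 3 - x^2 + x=-x^2 - 2*x + 3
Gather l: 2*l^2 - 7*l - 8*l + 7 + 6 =2*l^2 - 15*l + 13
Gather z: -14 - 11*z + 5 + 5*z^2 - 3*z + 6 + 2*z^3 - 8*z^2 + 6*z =2*z^3 - 3*z^2 - 8*z - 3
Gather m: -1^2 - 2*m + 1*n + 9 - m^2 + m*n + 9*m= -m^2 + m*(n + 7) + n + 8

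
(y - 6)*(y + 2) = y^2 - 4*y - 12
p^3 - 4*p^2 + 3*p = p*(p - 3)*(p - 1)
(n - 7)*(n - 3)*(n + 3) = n^3 - 7*n^2 - 9*n + 63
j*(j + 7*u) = j^2 + 7*j*u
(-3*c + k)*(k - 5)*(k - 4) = -3*c*k^2 + 27*c*k - 60*c + k^3 - 9*k^2 + 20*k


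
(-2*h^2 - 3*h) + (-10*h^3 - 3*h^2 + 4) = -10*h^3 - 5*h^2 - 3*h + 4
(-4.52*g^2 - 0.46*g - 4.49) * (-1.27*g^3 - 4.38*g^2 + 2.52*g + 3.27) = 5.7404*g^5 + 20.3818*g^4 - 3.6733*g^3 + 3.7266*g^2 - 12.819*g - 14.6823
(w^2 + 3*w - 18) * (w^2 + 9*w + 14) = w^4 + 12*w^3 + 23*w^2 - 120*w - 252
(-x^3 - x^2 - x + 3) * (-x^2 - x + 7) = x^5 + 2*x^4 - 5*x^3 - 9*x^2 - 10*x + 21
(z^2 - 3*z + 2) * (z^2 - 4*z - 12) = z^4 - 7*z^3 + 2*z^2 + 28*z - 24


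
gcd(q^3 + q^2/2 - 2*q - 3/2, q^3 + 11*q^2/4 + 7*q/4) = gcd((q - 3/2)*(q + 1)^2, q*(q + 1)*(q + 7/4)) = q + 1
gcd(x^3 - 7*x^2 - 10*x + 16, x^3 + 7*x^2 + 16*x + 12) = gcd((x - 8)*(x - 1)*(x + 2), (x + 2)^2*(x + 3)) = x + 2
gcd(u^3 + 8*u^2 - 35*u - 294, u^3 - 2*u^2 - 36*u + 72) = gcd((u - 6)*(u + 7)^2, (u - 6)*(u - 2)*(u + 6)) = u - 6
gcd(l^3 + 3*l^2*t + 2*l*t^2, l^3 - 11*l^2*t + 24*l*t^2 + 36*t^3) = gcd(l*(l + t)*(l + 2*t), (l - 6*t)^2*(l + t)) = l + t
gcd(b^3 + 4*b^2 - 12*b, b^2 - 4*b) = b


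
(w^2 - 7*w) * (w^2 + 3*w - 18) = w^4 - 4*w^3 - 39*w^2 + 126*w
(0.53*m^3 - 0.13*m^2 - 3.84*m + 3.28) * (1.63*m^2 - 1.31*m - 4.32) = 0.8639*m^5 - 0.9062*m^4 - 8.3785*m^3 + 10.9384*m^2 + 12.292*m - 14.1696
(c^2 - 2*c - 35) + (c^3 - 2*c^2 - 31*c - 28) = c^3 - c^2 - 33*c - 63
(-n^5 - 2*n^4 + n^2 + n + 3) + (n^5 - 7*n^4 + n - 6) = -9*n^4 + n^2 + 2*n - 3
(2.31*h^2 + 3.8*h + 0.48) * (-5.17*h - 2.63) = -11.9427*h^3 - 25.7213*h^2 - 12.4756*h - 1.2624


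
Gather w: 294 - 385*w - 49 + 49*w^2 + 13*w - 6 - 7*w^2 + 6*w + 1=42*w^2 - 366*w + 240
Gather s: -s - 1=-s - 1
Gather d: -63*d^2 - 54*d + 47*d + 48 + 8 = -63*d^2 - 7*d + 56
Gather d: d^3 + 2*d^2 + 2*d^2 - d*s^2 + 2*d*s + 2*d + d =d^3 + 4*d^2 + d*(-s^2 + 2*s + 3)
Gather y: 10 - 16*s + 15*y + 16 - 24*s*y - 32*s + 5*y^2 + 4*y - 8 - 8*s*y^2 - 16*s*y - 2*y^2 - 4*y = -48*s + y^2*(3 - 8*s) + y*(15 - 40*s) + 18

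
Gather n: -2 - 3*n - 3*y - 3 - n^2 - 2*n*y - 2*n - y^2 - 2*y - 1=-n^2 + n*(-2*y - 5) - y^2 - 5*y - 6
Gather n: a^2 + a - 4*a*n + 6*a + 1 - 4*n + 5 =a^2 + 7*a + n*(-4*a - 4) + 6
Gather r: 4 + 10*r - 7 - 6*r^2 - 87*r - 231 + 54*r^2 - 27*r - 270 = 48*r^2 - 104*r - 504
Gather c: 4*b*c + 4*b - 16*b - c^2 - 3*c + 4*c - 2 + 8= -12*b - c^2 + c*(4*b + 1) + 6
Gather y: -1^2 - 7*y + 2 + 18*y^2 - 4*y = 18*y^2 - 11*y + 1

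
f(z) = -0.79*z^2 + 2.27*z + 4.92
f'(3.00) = -2.47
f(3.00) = 4.62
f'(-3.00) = 7.01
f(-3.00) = -9.00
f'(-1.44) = 4.55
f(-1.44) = 0.01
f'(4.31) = -4.54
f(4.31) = 0.03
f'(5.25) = -6.02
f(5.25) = -4.94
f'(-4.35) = 9.14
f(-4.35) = -19.90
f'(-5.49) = 10.94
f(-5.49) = -31.35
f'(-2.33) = 5.95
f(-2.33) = -4.66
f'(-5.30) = 10.64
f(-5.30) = -29.30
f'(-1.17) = 4.12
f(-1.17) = 1.18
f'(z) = 2.27 - 1.58*z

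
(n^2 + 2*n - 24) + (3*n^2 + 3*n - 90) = 4*n^2 + 5*n - 114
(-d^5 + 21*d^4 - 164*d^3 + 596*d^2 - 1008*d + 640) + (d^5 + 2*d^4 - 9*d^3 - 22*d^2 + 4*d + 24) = 23*d^4 - 173*d^3 + 574*d^2 - 1004*d + 664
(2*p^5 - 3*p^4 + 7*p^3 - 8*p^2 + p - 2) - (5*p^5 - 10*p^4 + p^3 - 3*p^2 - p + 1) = -3*p^5 + 7*p^4 + 6*p^3 - 5*p^2 + 2*p - 3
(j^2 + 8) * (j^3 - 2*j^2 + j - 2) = j^5 - 2*j^4 + 9*j^3 - 18*j^2 + 8*j - 16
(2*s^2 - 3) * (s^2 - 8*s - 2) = 2*s^4 - 16*s^3 - 7*s^2 + 24*s + 6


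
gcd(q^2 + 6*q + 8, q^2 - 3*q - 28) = q + 4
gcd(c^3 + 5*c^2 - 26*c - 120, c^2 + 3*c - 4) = c + 4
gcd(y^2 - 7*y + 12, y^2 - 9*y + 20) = y - 4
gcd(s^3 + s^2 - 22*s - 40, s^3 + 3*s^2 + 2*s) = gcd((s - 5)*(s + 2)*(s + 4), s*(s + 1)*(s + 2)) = s + 2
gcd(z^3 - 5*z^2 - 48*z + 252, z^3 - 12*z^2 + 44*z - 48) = z - 6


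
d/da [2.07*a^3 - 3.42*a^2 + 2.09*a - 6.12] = 6.21*a^2 - 6.84*a + 2.09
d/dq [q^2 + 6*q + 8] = 2*q + 6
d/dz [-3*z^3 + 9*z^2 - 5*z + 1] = -9*z^2 + 18*z - 5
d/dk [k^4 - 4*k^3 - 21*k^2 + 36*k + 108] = 4*k^3 - 12*k^2 - 42*k + 36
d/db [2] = 0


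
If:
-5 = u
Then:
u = -5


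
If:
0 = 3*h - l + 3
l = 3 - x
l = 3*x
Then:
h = -1/4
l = 9/4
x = 3/4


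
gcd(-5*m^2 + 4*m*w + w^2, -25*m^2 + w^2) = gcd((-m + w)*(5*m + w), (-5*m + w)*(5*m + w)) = 5*m + w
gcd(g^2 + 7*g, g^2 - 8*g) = g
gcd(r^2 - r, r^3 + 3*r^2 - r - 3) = r - 1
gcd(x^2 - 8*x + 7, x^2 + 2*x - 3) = x - 1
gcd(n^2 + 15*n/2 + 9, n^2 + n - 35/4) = 1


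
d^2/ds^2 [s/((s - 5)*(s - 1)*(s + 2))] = 2*(3*s^5 - 12*s^4 + 23*s^3 - 60*s^2 + 120*s + 70)/(s^9 - 12*s^8 + 27*s^7 + 134*s^6 - 429*s^5 - 528*s^4 + 1637*s^3 + 270*s^2 - 2100*s + 1000)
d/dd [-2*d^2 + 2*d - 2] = 2 - 4*d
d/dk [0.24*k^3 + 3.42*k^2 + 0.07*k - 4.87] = 0.72*k^2 + 6.84*k + 0.07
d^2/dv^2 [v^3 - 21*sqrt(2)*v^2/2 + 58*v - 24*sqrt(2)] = 6*v - 21*sqrt(2)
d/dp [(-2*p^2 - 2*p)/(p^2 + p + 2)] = 4*(-2*p - 1)/(p^4 + 2*p^3 + 5*p^2 + 4*p + 4)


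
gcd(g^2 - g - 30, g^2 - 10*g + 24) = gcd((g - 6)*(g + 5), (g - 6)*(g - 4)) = g - 6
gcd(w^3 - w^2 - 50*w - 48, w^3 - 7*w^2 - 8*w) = w^2 - 7*w - 8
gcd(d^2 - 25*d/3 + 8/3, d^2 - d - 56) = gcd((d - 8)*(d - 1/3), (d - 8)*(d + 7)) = d - 8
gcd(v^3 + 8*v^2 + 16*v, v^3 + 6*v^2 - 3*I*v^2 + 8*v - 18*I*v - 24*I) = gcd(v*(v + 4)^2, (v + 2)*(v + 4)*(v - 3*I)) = v + 4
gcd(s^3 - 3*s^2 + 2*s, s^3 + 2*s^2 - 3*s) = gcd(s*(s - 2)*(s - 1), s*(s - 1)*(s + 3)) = s^2 - s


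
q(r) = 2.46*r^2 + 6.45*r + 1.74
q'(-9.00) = -37.83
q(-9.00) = 142.95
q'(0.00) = 6.45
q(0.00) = 1.74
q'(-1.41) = -0.49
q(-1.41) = -2.46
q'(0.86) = 10.68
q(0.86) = 9.11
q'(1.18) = 12.26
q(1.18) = 12.78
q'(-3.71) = -11.80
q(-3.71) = 11.67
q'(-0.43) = 4.33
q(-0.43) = -0.58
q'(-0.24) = 5.27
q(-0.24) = 0.33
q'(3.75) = 24.90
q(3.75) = 60.52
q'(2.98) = 21.11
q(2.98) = 42.81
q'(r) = 4.92*r + 6.45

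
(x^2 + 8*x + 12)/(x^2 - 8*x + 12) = (x^2 + 8*x + 12)/(x^2 - 8*x + 12)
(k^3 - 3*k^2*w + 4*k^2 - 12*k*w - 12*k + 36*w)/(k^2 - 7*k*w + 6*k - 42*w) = (-k^2 + 3*k*w + 2*k - 6*w)/(-k + 7*w)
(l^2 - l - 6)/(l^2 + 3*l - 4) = (l^2 - l - 6)/(l^2 + 3*l - 4)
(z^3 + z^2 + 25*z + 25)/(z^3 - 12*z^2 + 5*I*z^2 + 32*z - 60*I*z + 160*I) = (z^2 + z*(1 - 5*I) - 5*I)/(z^2 - 12*z + 32)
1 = 1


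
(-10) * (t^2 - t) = -10*t^2 + 10*t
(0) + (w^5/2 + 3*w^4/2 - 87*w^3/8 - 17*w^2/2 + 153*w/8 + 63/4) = w^5/2 + 3*w^4/2 - 87*w^3/8 - 17*w^2/2 + 153*w/8 + 63/4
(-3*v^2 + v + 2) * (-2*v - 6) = 6*v^3 + 16*v^2 - 10*v - 12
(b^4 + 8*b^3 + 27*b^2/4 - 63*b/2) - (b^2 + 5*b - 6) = b^4 + 8*b^3 + 23*b^2/4 - 73*b/2 + 6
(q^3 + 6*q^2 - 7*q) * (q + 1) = q^4 + 7*q^3 - q^2 - 7*q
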